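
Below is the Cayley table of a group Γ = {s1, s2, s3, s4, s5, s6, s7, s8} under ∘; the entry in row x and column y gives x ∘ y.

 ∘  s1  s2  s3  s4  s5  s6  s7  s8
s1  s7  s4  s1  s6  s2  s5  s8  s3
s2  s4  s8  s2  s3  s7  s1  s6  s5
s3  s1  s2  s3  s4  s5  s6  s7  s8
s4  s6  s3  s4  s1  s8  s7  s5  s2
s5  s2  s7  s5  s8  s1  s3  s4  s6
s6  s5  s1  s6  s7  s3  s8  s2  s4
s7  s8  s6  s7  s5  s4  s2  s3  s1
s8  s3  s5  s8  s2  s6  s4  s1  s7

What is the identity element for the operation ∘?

s3

The identity e satisfies e ∘ x = x for all x, so its row in the table reproduces the column headers.
Row s3 reads: s1, s2, s3, s4, s5, s6, s7, s8 — exactly the header order. So s3 is the identity.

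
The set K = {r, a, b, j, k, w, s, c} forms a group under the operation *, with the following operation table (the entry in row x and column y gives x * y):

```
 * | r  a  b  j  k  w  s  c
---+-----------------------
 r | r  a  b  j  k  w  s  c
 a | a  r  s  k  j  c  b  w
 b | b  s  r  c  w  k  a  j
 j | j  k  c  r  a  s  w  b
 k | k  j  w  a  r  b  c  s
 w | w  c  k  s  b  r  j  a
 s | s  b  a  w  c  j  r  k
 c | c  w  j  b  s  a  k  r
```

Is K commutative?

Yes

Check whether the table is symmetric across its main diagonal.
Every entry (row x, col y) equals the entry (row y, col x), so K is abelian.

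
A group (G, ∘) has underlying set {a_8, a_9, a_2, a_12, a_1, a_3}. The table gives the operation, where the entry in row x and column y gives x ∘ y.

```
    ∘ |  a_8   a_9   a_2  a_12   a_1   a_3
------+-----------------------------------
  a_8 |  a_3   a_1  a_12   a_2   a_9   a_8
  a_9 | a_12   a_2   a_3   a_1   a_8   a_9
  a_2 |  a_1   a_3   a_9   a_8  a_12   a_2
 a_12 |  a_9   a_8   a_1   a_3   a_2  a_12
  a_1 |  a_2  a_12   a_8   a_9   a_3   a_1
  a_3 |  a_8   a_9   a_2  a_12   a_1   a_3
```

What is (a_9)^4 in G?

a_9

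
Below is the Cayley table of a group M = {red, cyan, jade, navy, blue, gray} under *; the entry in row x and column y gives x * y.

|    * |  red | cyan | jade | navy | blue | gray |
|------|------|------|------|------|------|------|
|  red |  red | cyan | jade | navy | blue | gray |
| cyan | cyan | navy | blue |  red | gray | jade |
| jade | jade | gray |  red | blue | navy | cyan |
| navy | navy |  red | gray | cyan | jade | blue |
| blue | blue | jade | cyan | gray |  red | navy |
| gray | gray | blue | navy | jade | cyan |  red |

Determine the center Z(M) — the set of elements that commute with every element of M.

{red}

An element z is central iff its row equals its column in the table.
For cyan: cyan * jade = blue ≠ gray = jade * cyan, so cyan ∉ Z.
Checking each element this way leaves Z(M) = {red}.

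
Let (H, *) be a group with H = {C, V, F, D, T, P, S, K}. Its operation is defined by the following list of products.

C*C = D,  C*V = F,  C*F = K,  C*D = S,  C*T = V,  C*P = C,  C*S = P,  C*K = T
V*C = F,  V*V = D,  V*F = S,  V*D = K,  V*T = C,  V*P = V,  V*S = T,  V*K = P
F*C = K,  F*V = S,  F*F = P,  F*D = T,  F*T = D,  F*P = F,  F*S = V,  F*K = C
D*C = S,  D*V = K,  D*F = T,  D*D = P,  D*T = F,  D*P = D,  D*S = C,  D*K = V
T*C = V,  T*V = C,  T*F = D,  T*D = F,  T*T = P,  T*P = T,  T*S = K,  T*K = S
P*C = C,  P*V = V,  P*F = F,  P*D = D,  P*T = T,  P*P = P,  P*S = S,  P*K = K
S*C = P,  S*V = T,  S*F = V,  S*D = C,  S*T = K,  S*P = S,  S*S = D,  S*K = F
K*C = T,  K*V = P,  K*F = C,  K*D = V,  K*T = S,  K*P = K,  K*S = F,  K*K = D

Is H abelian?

Check whether the table is symmetric across its main diagonal.
Every entry (row x, col y) equals the entry (row y, col x), so H is abelian.

Yes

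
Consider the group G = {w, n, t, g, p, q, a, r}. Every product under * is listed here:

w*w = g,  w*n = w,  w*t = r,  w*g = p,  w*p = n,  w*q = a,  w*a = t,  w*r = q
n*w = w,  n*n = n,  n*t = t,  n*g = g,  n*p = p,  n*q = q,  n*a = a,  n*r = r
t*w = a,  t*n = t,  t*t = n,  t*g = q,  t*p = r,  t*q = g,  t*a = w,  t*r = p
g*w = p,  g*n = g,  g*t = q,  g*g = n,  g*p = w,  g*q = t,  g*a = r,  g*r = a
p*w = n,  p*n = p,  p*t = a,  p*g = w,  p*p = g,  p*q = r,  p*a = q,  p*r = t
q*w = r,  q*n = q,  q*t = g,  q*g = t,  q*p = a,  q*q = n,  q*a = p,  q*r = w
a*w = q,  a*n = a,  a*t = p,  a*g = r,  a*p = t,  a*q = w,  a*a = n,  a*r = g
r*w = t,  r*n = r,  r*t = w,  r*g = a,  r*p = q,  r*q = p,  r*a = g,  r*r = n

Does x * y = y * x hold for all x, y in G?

w * t = r but t * w = a.
Since w and t do not commute, G is not abelian.

No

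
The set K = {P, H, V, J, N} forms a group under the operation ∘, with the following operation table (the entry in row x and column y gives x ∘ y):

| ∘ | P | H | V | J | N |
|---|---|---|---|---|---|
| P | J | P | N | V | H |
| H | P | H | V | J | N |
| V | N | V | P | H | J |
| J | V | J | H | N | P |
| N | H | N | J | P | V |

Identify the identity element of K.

H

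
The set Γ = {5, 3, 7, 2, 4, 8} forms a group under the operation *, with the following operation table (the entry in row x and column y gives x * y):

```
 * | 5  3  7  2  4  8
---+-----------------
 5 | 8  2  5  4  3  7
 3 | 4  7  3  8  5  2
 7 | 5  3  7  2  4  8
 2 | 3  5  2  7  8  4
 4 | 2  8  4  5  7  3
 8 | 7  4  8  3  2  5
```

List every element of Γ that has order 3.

{5, 8}

Identity is 7. Compute the order of each non-identity element by repeated multiplication:
  5: 5 → 8 → 7  (order 3)
  3: 3 → 7  (order 2)
  2: 2 → 7  (order 2)
  4: 4 → 7  (order 2)
  8: 8 → 5 → 7  (order 3)
Elements of order 3: {5, 8}.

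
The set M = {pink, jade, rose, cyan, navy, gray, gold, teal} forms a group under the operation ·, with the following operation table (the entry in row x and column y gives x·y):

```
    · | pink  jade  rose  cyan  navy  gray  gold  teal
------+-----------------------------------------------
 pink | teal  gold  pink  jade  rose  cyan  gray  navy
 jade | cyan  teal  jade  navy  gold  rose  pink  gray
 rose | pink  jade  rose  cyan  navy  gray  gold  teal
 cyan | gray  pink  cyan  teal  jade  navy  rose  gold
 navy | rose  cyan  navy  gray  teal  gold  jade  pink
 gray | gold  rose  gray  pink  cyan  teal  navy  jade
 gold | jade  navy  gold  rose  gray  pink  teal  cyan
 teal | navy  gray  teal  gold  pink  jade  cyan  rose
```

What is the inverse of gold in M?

First locate the identity: row rose matches the header, so rose is the identity.
Scan row gold for rose: gold·cyan = rose. Hence gold^(-1) = cyan.

cyan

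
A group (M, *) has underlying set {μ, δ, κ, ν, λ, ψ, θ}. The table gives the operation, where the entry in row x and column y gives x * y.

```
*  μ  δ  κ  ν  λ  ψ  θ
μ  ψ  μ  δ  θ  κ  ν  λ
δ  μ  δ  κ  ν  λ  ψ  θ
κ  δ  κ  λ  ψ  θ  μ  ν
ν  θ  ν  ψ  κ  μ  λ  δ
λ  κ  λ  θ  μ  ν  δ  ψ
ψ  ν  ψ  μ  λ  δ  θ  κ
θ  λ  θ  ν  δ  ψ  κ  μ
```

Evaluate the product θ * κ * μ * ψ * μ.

θ * κ = ν
ν * μ = θ
θ * ψ = κ
κ * μ = δ
(Structurally, M here is isomorphic to the cyclic group Z_7.)

δ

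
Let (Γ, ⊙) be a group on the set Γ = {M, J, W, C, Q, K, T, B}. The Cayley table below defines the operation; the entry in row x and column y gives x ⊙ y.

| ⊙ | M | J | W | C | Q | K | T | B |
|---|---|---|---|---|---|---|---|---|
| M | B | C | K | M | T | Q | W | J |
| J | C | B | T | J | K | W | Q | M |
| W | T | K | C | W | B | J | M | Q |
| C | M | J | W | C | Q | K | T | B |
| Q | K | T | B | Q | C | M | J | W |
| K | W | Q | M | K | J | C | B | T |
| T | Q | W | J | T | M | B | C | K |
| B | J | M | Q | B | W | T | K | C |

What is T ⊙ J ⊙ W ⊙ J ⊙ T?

T ⊙ J = W
W ⊙ W = C
C ⊙ J = J
J ⊙ T = Q

Q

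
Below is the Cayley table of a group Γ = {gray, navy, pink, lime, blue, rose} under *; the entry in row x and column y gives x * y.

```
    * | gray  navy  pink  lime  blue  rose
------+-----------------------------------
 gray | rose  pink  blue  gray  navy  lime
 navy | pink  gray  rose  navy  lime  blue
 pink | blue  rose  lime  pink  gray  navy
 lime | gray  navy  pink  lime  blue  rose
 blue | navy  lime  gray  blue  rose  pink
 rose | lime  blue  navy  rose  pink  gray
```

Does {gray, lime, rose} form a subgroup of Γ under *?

{gray, lime, rose} contains the identity lime.
Checking products: every product of two elements of {gray, lime, rose} (read from the table) lies in {gray, lime, rose}, so the set is closed.
In a finite group, a nonempty closed subset is a subgroup. So {gray, lime, rose} ≤ Γ.

Yes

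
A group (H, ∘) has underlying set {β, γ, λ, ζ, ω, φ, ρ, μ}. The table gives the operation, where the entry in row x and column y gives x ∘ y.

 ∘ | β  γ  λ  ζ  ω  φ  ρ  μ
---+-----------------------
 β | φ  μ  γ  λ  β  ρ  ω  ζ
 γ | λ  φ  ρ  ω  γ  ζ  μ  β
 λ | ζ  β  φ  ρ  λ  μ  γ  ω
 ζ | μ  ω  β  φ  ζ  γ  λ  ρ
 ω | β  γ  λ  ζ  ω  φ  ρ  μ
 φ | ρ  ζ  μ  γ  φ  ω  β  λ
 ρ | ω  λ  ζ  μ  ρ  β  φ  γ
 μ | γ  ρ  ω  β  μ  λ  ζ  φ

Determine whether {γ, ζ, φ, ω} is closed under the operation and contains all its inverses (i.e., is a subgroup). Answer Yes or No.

{γ, ζ, φ, ω} contains the identity ω.
Checking products: every product of two elements of {γ, ζ, φ, ω} (read from the table) lies in {γ, ζ, φ, ω}, so the set is closed.
In a finite group, a nonempty closed subset is a subgroup. So {γ, ζ, φ, ω} ≤ H.

Yes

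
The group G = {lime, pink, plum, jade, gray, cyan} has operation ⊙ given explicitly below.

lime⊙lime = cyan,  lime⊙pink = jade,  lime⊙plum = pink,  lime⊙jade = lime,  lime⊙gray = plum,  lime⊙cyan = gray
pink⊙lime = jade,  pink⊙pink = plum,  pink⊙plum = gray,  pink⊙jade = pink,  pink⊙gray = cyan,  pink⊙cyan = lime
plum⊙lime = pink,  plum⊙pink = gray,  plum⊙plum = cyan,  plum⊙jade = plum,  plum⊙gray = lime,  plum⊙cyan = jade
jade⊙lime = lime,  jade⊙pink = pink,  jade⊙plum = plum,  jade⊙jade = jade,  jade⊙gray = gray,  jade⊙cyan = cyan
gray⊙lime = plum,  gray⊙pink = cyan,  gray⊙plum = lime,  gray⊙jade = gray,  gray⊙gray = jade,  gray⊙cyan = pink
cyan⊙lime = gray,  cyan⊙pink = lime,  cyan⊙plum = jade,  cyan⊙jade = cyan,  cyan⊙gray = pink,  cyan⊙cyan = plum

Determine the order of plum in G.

The identity element is jade (its row matches the header).
plum^1 = plum
plum^2 = plum ⊙ plum = cyan
plum^3 = cyan ⊙ plum = jade
The first power of plum equal to the identity is plum^3, so ord(plum) = 3.

3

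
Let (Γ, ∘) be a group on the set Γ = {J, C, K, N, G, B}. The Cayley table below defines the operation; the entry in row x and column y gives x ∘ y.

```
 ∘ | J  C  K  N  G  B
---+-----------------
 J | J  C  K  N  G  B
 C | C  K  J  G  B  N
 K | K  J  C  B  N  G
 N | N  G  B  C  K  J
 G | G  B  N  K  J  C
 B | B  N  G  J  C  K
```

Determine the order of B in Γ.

The identity element is J (its row matches the header).
B^1 = B
B^2 = B ∘ B = K
B^3 = K ∘ B = G
B^4 = G ∘ B = C
B^5 = C ∘ B = N
B^6 = N ∘ B = J
The first power of B equal to the identity is B^6, so ord(B) = 6.
(Structurally, Γ here is isomorphic to the cyclic group Z_6.)

6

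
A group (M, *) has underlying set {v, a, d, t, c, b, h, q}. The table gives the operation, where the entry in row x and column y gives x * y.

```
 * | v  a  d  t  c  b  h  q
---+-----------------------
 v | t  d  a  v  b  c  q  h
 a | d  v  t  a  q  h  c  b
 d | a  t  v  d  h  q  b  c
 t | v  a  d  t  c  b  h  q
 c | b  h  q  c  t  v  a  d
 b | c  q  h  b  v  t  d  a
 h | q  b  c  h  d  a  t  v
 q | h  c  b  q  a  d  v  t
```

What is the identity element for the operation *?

t

The identity e satisfies e * x = x for all x, so its row in the table reproduces the column headers.
Row t reads: v, a, d, t, c, b, h, q — exactly the header order. So t is the identity.
(Structurally, M here is isomorphic to the dihedral group D_4.)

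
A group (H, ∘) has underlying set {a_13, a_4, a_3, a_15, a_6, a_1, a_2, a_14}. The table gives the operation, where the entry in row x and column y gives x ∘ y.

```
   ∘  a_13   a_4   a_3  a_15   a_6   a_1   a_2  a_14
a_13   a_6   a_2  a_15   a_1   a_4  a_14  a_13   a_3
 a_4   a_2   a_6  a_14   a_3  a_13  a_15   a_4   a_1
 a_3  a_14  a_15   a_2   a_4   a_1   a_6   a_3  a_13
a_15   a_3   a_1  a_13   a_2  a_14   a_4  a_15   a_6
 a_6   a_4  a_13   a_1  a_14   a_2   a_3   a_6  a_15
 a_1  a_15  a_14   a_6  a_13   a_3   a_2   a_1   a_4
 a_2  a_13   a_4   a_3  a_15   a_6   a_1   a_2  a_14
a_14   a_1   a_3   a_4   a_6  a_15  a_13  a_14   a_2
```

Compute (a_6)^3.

a_6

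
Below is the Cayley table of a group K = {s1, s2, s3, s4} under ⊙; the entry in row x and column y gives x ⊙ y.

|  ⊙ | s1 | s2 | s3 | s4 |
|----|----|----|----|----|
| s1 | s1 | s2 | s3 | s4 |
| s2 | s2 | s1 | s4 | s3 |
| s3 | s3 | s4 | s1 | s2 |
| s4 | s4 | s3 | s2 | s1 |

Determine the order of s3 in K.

2

The identity element is s1 (its row matches the header).
s3^1 = s3
s3^2 = s3 ⊙ s3 = s1
The first power of s3 equal to the identity is s3^2, so ord(s3) = 2.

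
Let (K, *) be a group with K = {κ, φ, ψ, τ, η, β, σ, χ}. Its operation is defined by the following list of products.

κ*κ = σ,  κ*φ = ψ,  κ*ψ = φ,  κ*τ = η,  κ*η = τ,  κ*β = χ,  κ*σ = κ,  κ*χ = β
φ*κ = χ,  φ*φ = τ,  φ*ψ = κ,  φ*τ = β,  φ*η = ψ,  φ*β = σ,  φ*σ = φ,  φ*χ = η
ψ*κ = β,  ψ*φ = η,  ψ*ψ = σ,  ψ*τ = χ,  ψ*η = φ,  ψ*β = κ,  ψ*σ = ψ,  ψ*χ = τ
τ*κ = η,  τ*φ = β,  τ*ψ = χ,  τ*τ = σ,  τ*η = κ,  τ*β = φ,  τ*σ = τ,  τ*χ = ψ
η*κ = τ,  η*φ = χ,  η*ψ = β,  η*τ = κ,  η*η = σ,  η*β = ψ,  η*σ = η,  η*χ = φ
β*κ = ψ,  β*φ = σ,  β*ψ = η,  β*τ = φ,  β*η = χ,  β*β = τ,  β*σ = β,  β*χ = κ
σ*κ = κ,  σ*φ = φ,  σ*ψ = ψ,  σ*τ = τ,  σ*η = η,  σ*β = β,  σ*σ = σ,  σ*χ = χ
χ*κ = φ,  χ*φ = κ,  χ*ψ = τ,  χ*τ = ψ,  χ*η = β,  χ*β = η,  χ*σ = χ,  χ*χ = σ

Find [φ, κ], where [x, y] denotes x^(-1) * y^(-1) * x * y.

τ

Identity is σ; from the table φ^(-1) = β and κ^(-1) = κ.
β * κ = ψ
ψ * φ = η
η * κ = τ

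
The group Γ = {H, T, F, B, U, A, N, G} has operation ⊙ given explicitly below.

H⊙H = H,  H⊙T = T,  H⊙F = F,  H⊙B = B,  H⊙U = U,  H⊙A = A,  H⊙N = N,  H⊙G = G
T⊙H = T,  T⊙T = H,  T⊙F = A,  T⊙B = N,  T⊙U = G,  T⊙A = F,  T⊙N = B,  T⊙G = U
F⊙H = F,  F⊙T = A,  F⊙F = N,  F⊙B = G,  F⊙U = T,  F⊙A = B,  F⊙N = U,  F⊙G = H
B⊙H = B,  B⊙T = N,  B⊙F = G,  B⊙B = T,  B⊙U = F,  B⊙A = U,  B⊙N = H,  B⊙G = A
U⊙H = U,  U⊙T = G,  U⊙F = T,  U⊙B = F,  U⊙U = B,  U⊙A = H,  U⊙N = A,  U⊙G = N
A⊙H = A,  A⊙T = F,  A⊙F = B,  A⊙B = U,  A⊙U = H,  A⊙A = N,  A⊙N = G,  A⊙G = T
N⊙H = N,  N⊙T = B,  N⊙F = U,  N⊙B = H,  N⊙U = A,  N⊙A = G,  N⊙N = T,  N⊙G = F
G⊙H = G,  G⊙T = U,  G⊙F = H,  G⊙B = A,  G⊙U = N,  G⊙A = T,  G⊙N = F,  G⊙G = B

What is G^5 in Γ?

U

G^1 = G
G^2 = G ⊙ G = B
G^3 = B ⊙ G = A
G^4 = A ⊙ G = T
G^5 = T ⊙ G = U
(Structurally, Γ here is isomorphic to the cyclic group Z_8.)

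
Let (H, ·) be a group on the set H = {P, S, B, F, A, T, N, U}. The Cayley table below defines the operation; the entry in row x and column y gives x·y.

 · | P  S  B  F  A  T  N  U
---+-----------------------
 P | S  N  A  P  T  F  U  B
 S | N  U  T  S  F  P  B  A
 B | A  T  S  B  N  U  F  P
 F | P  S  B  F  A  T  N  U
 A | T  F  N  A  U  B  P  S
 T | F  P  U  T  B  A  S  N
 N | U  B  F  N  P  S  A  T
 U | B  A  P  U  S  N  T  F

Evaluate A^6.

U

A^1 = A
A^2 = A·A = U
A^3 = U·A = S
A^4 = S·A = F
A^5 = F·A = A
A^6 = A·A = U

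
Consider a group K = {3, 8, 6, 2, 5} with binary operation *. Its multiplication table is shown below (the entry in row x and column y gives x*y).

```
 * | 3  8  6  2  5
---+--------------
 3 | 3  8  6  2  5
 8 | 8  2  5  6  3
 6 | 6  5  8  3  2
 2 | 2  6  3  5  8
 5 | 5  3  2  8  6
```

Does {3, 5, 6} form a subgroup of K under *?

6*6 = 8, which is not in {3, 5, 6}.
The subset is not closed under *, so it is not a subgroup.

No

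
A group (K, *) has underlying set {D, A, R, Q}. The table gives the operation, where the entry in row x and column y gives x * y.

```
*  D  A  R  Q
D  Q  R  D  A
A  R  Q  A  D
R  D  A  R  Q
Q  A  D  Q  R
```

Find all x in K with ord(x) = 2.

{Q}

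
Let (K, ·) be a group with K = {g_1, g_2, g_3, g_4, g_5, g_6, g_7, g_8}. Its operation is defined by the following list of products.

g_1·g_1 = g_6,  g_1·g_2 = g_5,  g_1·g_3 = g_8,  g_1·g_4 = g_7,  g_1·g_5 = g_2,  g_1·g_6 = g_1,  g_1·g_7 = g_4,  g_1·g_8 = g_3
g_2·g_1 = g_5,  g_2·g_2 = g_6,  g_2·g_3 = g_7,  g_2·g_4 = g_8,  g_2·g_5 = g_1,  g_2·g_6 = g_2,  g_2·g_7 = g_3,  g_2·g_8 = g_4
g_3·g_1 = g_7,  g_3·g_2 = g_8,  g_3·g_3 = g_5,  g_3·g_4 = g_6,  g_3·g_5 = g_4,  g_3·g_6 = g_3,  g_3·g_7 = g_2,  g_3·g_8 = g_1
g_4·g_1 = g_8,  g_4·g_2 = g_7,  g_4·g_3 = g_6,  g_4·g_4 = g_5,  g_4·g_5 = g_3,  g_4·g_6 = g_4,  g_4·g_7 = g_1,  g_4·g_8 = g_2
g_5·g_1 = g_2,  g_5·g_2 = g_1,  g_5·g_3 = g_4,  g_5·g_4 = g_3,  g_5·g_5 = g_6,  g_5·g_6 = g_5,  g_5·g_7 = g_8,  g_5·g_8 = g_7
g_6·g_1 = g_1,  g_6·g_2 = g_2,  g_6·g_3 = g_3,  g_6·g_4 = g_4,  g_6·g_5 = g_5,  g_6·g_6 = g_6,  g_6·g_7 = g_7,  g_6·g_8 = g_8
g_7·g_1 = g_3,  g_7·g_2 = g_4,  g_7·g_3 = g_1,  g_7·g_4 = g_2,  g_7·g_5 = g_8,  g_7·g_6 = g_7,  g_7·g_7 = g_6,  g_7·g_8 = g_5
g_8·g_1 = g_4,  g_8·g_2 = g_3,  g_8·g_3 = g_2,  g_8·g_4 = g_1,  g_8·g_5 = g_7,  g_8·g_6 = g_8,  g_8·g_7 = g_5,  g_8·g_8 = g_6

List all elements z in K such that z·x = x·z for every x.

An element z is central iff its row equals its column in the table.
For g_2: g_2·g_3 = g_7 ≠ g_8 = g_3·g_2, so g_2 ∉ Z.
Checking each element this way leaves Z(K) = {g_5, g_6}.

{g_5, g_6}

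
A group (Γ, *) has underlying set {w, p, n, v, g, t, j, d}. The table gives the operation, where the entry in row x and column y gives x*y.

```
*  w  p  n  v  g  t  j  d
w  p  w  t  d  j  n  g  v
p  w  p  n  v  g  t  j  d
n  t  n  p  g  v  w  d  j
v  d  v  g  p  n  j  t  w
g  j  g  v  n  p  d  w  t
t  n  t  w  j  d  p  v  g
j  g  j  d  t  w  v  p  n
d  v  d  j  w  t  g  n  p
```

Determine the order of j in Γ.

The identity element is p (its row matches the header).
j^1 = j
j^2 = j*j = p
The first power of j equal to the identity is j^2, so ord(j) = 2.

2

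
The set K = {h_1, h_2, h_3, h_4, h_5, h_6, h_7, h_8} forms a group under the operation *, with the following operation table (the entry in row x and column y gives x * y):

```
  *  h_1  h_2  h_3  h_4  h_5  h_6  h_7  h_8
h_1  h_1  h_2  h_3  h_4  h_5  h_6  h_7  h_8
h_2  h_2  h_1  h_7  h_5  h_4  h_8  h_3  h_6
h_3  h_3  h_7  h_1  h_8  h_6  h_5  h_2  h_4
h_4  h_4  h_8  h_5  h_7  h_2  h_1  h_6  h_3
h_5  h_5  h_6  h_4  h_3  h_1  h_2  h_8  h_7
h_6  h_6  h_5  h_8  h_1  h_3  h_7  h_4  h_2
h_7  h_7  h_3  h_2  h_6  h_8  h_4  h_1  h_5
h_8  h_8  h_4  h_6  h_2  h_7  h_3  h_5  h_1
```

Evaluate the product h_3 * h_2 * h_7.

h_1

h_3 * h_2 = h_7
h_7 * h_7 = h_1
(Structurally, K here is isomorphic to the dihedral group D_4.)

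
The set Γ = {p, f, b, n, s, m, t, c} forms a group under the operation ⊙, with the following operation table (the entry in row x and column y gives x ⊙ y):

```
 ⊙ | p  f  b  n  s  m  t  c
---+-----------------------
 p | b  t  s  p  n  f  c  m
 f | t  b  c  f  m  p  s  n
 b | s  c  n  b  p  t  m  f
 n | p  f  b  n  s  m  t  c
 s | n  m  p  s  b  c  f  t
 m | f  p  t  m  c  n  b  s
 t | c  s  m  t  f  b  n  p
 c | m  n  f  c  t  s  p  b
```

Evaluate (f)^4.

f^1 = f
f^2 = f ⊙ f = b
f^3 = b ⊙ f = c
f^4 = c ⊙ f = n

n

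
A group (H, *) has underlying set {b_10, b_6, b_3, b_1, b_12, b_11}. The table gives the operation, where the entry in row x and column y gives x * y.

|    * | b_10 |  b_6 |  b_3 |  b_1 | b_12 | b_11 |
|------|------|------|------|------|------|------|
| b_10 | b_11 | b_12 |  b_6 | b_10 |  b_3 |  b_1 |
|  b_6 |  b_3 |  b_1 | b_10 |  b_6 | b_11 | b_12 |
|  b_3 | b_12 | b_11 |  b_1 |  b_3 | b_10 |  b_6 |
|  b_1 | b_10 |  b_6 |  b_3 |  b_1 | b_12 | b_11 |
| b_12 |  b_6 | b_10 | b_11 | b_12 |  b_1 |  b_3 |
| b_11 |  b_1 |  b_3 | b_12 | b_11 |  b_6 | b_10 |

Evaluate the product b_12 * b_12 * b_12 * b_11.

b_3

b_12 * b_12 = b_1
b_1 * b_12 = b_12
b_12 * b_11 = b_3
(Structurally, H here is isomorphic to the symmetric group S_3.)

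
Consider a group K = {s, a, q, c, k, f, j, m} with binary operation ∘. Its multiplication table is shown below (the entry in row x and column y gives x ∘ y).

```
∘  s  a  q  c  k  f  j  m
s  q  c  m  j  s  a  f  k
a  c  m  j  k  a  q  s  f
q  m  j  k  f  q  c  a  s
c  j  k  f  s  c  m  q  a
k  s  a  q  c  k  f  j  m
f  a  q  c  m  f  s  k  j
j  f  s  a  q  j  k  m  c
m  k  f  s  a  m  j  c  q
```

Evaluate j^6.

s

j^1 = j
j^2 = j ∘ j = m
j^3 = m ∘ j = c
j^4 = c ∘ j = q
j^5 = q ∘ j = a
j^6 = a ∘ j = s
(Structurally, K here is isomorphic to the cyclic group Z_8.)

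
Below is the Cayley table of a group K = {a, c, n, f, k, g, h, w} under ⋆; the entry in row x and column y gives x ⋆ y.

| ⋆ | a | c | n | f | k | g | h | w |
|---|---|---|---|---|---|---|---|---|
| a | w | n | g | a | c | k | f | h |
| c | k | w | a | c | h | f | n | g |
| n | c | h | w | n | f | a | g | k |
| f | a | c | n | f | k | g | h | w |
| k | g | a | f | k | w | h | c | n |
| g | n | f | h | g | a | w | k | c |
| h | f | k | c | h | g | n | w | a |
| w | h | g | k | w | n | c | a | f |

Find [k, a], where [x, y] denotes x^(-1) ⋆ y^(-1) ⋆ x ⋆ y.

w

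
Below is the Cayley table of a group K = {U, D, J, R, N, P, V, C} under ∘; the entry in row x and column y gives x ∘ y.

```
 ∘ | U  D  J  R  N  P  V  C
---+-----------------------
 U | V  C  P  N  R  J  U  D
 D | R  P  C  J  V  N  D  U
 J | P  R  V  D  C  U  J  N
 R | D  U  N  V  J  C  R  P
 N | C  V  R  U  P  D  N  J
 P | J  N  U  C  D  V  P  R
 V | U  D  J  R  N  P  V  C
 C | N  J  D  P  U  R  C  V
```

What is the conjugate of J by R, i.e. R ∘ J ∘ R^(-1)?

U

The identity is V. In row R, the entry V sits in column R, so R^(-1) = R.
R ∘ J = N
N ∘ R = U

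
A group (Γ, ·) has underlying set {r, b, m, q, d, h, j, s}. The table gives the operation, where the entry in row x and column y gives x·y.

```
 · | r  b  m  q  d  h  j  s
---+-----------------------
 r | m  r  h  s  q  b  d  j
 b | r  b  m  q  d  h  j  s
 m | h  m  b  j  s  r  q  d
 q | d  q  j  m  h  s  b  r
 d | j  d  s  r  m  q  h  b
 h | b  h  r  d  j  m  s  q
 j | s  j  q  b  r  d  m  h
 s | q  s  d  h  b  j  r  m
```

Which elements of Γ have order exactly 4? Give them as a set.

Identity is b. Compute the order of each non-identity element by repeated multiplication:
  r: r → m → h → b  (order 4)
  m: m → b  (order 2)
  q: q → m → j → b  (order 4)
  d: d → m → s → b  (order 4)
  h: h → m → r → b  (order 4)
  j: j → m → q → b  (order 4)
  s: s → m → d → b  (order 4)
Elements of order 4: {d, h, j, q, r, s}.

{d, h, j, q, r, s}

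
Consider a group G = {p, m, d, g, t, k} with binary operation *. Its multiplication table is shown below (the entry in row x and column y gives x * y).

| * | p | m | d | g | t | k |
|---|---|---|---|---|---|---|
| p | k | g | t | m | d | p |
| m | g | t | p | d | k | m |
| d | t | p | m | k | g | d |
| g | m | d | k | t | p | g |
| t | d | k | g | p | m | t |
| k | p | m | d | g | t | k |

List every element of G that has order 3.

Identity is k. Compute the order of each non-identity element by repeated multiplication:
  p: p → k  (order 2)
  m: m → t → k  (order 3)
  d: d → m → p → t → g → k  (order 6)
  g: g → t → p → m → d → k  (order 6)
  t: t → m → k  (order 3)
Elements of order 3: {m, t}.
(Structurally, G here is isomorphic to the cyclic group Z_6.)

{m, t}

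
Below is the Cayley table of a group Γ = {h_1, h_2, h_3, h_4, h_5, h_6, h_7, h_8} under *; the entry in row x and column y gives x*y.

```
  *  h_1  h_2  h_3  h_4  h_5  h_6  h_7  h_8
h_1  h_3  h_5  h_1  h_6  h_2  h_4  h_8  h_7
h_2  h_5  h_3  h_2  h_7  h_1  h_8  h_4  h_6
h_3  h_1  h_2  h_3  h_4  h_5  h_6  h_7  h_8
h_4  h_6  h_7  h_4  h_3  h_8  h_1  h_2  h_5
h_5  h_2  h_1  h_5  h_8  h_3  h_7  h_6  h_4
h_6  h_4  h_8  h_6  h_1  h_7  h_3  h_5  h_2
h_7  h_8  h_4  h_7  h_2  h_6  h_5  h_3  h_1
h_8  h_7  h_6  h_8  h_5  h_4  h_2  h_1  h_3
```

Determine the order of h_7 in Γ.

The identity element is h_3 (its row matches the header).
h_7^1 = h_7
h_7^2 = h_7*h_7 = h_3
The first power of h_7 equal to the identity is h_7^2, so ord(h_7) = 2.

2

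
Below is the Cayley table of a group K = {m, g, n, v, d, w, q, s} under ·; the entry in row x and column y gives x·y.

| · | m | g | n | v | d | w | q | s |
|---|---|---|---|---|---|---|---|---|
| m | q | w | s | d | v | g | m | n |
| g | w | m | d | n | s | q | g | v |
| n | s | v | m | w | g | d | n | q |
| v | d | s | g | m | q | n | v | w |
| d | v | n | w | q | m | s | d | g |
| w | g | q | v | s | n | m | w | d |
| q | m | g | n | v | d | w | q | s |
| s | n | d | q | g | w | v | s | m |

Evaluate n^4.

q

n^1 = n
n^2 = n·n = m
n^3 = m·n = s
n^4 = s·n = q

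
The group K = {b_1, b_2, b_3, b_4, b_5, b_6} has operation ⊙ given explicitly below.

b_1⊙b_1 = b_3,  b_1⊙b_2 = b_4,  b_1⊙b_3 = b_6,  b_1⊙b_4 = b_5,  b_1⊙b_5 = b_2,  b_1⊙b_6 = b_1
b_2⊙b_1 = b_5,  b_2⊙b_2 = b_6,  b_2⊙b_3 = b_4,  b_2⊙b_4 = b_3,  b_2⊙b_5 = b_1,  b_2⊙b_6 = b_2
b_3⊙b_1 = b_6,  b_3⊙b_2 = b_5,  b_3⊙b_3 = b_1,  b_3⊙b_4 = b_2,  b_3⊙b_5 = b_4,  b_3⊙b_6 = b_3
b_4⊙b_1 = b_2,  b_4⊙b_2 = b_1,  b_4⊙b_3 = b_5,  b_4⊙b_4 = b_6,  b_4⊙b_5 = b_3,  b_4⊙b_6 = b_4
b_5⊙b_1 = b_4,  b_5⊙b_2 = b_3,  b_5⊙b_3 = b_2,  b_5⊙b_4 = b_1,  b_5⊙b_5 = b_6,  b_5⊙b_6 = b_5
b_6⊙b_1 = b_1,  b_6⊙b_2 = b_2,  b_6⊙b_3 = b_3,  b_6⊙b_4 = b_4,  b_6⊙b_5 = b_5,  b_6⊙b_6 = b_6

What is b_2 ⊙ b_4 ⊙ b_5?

b_2 ⊙ b_4 = b_3
b_3 ⊙ b_5 = b_4

b_4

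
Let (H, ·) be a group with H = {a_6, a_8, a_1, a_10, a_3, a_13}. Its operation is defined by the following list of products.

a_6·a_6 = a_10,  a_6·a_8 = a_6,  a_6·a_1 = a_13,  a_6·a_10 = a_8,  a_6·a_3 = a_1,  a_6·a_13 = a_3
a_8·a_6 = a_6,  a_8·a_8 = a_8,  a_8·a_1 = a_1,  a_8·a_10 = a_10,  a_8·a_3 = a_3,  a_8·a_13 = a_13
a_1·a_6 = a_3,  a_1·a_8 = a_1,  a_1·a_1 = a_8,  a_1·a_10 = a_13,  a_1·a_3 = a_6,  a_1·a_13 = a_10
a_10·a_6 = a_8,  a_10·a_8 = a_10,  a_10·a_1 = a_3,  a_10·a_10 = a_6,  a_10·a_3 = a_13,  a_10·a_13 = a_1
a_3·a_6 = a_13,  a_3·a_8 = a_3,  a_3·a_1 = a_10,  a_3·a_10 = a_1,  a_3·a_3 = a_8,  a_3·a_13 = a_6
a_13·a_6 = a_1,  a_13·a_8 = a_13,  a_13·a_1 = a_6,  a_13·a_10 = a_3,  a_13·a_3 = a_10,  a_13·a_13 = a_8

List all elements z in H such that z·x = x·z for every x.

An element z is central iff its row equals its column in the table.
For a_10: a_10·a_13 = a_1 ≠ a_3 = a_13·a_10, so a_10 ∉ Z.
Checking each element this way leaves Z(H) = {a_8}.

{a_8}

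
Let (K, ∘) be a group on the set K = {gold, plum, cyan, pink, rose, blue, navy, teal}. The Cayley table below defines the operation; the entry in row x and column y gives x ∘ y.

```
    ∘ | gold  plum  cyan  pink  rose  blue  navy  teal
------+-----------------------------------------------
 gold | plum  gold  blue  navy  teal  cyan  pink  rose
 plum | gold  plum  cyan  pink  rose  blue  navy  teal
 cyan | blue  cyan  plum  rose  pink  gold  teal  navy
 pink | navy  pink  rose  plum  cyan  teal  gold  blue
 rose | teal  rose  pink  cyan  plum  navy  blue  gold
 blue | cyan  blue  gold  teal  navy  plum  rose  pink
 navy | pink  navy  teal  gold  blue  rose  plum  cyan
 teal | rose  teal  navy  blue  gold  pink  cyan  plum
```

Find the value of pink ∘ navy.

gold

Read row pink, column navy: pink ∘ navy = gold.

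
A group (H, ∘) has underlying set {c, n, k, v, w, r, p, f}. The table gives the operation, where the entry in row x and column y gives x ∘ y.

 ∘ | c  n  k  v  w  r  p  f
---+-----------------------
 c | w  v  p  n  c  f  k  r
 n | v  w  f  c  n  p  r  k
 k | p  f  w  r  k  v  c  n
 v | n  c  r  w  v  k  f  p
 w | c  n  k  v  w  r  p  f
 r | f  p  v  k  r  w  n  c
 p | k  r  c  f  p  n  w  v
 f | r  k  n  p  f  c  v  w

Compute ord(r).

2

The identity element is w (its row matches the header).
r^1 = r
r^2 = r ∘ r = w
The first power of r equal to the identity is r^2, so ord(r) = 2.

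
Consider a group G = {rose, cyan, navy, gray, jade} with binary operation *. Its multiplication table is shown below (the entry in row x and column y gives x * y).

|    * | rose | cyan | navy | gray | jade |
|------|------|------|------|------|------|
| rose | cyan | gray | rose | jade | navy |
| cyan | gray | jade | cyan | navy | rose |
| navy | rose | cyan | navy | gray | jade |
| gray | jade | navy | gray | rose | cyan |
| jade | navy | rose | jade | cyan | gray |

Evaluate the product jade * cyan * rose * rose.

gray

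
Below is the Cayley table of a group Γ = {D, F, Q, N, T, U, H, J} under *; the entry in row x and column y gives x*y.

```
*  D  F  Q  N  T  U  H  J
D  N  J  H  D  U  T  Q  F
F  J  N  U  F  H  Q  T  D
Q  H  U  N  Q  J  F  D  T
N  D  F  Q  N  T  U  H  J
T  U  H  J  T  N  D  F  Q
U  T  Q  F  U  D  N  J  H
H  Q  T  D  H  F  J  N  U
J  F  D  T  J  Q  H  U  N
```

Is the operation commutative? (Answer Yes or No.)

Check whether the table is symmetric across its main diagonal.
Every entry (row x, col y) equals the entry (row y, col x), so Γ is abelian.
(In fact Γ ≅ the elementary abelian group (Z_2)^3.)

Yes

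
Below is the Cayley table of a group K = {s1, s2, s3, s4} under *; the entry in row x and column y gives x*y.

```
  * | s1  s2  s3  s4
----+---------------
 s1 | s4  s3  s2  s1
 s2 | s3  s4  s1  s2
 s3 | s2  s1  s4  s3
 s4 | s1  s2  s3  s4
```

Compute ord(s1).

2

The identity element is s4 (its row matches the header).
s1^1 = s1
s1^2 = s1*s1 = s4
The first power of s1 equal to the identity is s1^2, so ord(s1) = 2.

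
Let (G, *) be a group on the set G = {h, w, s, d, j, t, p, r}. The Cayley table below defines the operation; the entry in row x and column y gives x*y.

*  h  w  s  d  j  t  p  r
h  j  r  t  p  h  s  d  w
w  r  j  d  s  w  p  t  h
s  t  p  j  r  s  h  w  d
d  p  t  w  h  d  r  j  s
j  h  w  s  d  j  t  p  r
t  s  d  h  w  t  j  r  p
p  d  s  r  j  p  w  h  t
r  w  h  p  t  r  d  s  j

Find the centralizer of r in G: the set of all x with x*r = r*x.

Compare row r with column r entry by entry.
h*r = w = r*h, so h commutes with r.
t*r = p but r*t = d, so t does not.
Collecting the elements that commute with r: C(r) = {h, j, r, w}.

{h, j, r, w}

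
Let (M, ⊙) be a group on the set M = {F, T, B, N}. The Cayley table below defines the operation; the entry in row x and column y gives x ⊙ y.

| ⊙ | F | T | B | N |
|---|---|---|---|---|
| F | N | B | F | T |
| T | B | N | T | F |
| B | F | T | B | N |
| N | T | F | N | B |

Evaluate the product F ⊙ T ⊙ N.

N

F ⊙ T = B
B ⊙ N = N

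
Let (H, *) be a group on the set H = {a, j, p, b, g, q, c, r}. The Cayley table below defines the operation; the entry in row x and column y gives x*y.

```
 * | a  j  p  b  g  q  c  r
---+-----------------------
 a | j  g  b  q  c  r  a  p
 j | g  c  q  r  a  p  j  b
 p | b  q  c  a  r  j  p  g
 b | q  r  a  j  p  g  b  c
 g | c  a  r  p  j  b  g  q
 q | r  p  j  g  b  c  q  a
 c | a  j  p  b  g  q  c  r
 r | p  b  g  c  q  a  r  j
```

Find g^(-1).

First locate the identity: row c matches the header, so c is the identity.
Scan row g for c: g*a = c. Hence g^(-1) = a.

a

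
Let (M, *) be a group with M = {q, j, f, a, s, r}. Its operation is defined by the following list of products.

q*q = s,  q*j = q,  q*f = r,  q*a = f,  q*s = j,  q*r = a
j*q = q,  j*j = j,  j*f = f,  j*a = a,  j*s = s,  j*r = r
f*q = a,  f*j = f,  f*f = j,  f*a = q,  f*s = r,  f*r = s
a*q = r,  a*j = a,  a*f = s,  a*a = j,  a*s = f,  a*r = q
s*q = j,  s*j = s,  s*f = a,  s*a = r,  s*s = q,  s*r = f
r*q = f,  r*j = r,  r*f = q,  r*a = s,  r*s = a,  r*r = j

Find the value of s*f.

Read row s, column f: s*f = a.

a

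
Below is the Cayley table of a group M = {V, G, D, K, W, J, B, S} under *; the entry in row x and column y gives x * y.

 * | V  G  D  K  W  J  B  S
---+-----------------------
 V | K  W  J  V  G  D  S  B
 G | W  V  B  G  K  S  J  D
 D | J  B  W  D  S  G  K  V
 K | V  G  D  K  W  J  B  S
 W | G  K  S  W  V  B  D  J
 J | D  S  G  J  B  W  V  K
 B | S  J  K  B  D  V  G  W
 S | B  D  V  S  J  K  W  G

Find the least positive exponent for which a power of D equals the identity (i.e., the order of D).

8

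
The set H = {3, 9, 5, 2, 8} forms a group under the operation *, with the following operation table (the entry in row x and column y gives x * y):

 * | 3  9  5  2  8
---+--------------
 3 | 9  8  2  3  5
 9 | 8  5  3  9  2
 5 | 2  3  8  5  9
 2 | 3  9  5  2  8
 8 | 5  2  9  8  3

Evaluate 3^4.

5

3^1 = 3
3^2 = 3 * 3 = 9
3^3 = 9 * 3 = 8
3^4 = 8 * 3 = 5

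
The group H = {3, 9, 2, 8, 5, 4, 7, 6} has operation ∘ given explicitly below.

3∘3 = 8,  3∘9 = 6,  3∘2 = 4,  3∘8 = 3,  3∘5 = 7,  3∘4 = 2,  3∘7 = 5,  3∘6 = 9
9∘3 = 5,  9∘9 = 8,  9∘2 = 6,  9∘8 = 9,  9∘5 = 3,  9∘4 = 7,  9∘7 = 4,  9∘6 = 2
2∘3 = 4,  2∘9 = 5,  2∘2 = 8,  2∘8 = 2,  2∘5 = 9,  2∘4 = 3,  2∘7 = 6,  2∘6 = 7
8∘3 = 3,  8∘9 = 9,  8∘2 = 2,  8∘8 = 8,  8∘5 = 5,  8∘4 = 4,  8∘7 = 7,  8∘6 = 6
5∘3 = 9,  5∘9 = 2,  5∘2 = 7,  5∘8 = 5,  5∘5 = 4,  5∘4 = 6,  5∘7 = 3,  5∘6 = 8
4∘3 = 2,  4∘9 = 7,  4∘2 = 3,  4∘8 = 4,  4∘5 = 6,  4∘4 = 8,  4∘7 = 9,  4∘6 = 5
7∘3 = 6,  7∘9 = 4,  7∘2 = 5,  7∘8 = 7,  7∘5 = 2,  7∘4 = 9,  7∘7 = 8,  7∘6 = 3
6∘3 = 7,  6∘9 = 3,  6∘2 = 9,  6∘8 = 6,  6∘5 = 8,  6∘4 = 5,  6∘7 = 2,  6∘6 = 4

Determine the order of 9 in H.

The identity element is 8 (its row matches the header).
9^1 = 9
9^2 = 9 ∘ 9 = 8
The first power of 9 equal to the identity is 9^2, so ord(9) = 2.
(Structurally, H here is isomorphic to the dihedral group D_4.)

2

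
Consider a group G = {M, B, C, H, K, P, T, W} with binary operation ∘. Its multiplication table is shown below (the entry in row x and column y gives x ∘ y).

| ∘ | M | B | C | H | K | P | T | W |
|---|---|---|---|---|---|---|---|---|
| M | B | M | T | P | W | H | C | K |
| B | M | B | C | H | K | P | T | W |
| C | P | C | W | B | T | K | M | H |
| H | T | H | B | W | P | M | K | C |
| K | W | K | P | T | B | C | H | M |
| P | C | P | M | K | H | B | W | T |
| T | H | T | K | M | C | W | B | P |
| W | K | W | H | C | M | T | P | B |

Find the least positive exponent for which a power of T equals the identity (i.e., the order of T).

2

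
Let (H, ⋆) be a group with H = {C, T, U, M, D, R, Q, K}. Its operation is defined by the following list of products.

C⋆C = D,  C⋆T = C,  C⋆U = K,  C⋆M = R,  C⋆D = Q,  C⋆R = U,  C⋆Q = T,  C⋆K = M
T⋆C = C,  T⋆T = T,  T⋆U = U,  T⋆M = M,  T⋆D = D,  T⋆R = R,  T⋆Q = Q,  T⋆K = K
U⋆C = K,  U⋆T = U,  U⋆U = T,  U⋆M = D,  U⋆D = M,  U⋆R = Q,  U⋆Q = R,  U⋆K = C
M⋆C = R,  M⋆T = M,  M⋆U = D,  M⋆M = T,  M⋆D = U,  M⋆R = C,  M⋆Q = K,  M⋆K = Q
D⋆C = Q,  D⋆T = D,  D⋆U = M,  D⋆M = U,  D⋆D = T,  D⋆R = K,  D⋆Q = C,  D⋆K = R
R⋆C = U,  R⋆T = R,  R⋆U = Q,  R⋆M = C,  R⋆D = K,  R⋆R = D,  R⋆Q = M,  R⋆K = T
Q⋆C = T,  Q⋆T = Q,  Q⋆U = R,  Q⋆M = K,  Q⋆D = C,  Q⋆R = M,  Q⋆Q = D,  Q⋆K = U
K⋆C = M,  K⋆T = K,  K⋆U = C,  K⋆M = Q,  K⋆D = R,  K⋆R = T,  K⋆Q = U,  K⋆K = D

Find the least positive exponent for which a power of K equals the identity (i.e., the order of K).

4

The identity element is T (its row matches the header).
K^1 = K
K^2 = K ⋆ K = D
K^3 = D ⋆ K = R
K^4 = R ⋆ K = T
The first power of K equal to the identity is K^4, so ord(K) = 4.
(Structurally, H here is isomorphic to Z_2 x Z_4.)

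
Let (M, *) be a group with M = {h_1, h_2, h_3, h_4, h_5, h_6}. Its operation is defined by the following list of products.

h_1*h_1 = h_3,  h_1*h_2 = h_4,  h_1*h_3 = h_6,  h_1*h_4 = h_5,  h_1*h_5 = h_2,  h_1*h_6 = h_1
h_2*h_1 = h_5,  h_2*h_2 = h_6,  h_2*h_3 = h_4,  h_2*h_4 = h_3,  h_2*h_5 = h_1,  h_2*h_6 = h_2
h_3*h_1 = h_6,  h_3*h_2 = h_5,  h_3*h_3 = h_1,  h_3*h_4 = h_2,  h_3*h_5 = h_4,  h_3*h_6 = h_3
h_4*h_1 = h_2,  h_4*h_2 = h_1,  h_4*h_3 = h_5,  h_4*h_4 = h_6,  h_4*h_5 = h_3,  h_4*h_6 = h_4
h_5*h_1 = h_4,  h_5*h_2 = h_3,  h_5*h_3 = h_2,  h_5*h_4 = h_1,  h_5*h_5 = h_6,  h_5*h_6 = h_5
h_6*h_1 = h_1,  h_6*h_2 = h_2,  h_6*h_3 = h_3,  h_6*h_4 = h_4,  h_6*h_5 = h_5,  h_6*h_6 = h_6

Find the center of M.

An element z is central iff its row equals its column in the table.
For h_1: h_1*h_2 = h_4 ≠ h_5 = h_2*h_1, so h_1 ∉ Z.
Checking each element this way leaves Z(M) = {h_6}.

{h_6}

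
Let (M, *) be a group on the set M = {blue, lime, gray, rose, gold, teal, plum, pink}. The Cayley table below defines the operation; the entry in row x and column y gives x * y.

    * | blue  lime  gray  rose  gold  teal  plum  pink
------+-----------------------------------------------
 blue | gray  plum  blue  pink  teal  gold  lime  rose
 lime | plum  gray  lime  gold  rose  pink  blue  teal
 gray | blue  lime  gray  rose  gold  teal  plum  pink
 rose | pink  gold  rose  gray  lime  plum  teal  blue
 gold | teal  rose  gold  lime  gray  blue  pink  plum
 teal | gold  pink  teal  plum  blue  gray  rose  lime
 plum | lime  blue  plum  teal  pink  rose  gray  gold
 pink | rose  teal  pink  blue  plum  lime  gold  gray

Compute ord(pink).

The identity element is gray (its row matches the header).
pink^1 = pink
pink^2 = pink * pink = gray
The first power of pink equal to the identity is pink^2, so ord(pink) = 2.

2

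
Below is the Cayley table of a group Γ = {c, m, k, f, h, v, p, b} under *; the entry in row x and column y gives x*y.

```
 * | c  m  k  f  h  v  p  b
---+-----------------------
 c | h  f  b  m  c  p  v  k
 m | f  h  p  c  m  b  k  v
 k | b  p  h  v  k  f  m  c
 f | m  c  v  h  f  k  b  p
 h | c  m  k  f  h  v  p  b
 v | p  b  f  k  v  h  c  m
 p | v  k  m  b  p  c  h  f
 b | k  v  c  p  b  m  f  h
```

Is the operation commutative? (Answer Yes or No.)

Check whether the table is symmetric across its main diagonal.
Every entry (row x, col y) equals the entry (row y, col x), so Γ is abelian.

Yes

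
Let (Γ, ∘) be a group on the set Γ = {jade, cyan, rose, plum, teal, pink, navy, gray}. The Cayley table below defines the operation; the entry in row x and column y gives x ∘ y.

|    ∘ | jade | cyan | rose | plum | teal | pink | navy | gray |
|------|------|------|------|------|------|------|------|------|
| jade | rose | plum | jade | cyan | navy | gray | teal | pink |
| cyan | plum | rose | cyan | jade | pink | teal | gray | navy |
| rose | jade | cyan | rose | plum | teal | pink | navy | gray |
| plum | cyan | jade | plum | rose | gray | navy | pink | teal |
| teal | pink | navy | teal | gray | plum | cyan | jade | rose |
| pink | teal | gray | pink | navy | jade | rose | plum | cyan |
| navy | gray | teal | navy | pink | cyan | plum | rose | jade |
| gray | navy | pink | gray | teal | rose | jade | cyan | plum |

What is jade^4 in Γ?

rose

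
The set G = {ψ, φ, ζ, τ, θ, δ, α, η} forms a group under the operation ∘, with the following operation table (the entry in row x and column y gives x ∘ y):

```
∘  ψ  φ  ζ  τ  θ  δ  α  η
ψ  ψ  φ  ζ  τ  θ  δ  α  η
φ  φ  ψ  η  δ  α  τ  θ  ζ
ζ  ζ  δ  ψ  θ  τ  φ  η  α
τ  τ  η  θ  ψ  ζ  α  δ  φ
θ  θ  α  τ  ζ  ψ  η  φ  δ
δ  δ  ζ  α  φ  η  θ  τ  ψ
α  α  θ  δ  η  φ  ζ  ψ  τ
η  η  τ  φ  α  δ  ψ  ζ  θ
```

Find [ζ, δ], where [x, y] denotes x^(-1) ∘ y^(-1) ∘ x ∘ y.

Identity is ψ; from the table ζ^(-1) = ζ and δ^(-1) = η.
ζ ∘ η = α
α ∘ ζ = δ
δ ∘ δ = θ

θ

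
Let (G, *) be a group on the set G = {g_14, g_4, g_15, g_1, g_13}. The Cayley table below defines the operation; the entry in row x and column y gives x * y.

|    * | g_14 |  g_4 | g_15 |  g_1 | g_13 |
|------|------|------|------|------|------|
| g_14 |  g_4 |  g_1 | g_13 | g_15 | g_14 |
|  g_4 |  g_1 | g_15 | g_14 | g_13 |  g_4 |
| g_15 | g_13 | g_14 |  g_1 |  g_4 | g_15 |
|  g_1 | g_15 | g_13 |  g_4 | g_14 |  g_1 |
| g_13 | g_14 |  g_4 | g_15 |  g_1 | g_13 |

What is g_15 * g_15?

g_1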